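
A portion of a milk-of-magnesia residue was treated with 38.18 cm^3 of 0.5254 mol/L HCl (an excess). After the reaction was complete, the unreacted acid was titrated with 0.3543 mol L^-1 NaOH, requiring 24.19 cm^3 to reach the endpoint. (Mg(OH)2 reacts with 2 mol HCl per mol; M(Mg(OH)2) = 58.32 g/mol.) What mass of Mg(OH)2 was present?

0.335 g

Total n(HCl) added = 0.5254 x 0.03818 = 0.02006 mol.
n(NaOH) used = 0.3543 x 0.02419 = 0.008571 mol, which equals the excess n(HCl).
So n(HCl) consumed by the sample = 0.02006 - 0.008571 = 0.01149 mol.
n(Mg(OH)2) = 0.01149 / 2 = 0.005745 mol.
mass = 0.005745 mol x 58.32 g/mol = 0.335 g.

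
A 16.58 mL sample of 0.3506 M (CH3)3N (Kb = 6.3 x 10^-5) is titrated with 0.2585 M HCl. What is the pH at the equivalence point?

5.31

n((CH3)3N) = 0.3506 x 0.01658 = 0.005813 mol; V(HCl) at equivalence = 0.005813/0.2585 = 0.02249 L.
At equivalence the base is fully converted to (CH3)3NH+; total volume = 0.03907 L, so [(CH3)3NH+] = 0.005813/0.03907 = 0.1488 M.
Ka((CH3)3NH+) = Kw/Kb = 1.0e-14 / 6.3 x 10^-5 = 1.59e-10.
[H^+] = sqrt(Ka x [(CH3)3NH+]) = sqrt(1.59e-10 x 0.1488) = 4.86e-6 M.
pH = -log(4.86e-6) = 5.31.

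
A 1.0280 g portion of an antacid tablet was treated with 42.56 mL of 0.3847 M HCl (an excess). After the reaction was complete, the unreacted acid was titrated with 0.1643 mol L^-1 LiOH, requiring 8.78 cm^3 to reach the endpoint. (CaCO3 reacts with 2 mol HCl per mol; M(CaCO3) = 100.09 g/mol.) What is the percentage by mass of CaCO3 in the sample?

Total n(HCl) added = 0.3847 x 0.04256 = 0.01637 mol.
n(LiOH) used = 0.1643 x 0.008780 = 0.001443 mol, which equals the excess n(HCl).
So n(HCl) consumed by the sample = 0.01637 - 0.001443 = 0.01493 mol.
n(CaCO3) = 0.01493 / 2 = 0.007465 mol.
mass CaCO3 = 0.007465 x 100.09 = 0.7472 g, so %CaCO3 = 0.7472/1.0280 x 100 = 72.7%.

72.7%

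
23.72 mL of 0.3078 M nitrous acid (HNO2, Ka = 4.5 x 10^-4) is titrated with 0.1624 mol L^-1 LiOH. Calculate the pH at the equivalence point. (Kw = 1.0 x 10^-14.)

n(HNO2) = 0.3078 x 0.02372 = 0.007301 mol; V(LiOH) at equivalence = 0.007301/0.1624 = 0.04496 L.
At equivalence all the acid is converted to NO2-; total volume = 0.02372 + 0.04496 = 0.06868 L, so [NO2-] = 0.007301/0.06868 = 0.1063 M.
Kb = Kw/Ka = 1.0e-14 / 4.5 x 10^-4 = 2.22e-11.
[OH^-] = sqrt(Kb x [NO2-]) = sqrt(2.22e-11 x 0.1063) = 1.54e-6 M.
pOH = 5.81, so pH = 14.00 - 5.81 = 8.19.

8.19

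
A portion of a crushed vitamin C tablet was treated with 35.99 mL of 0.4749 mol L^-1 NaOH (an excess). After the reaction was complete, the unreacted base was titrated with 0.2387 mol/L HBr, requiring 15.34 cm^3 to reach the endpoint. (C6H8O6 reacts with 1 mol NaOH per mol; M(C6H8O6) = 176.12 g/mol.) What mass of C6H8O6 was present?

Total n(NaOH) added = 0.4749 x 0.03599 = 0.01709 mol.
n(HBr) used = 0.2387 x 0.01534 = 0.003662 mol, which equals the excess n(NaOH).
So n(NaOH) consumed by the sample = 0.01709 - 0.003662 = 0.01343 mol.
n(C6H8O6) = 0.01343 / 1 = 0.01343 mol.
mass = 0.01343 mol x 176.12 g/mol = 2.37 g.

2.37 g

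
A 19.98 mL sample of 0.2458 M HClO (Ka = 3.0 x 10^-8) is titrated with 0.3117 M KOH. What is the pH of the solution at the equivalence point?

10.33

n(HClO) = 0.2458 x 0.01998 = 0.004911 mol; V(KOH) at equivalence = 0.004911/0.3117 = 0.01576 L.
At equivalence all the acid is converted to ClO-; total volume = 0.01998 + 0.01576 = 0.03574 L, so [ClO-] = 0.004911/0.03574 = 0.1374 M.
Kb = Kw/Ka = 1.0e-14 / 3.0 x 10^-8 = 3.33e-7.
[OH^-] = sqrt(Kb x [ClO-]) = sqrt(3.33e-7 x 0.1374) = 0.000214 M.
pOH = 3.67, so pH = 14.00 - 3.67 = 10.33.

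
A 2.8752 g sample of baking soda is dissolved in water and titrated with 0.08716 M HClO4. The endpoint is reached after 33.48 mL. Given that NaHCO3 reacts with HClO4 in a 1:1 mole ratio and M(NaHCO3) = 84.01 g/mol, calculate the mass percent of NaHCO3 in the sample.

8.53%

n(HClO4) = 0.08716 x 0.03348 = 0.002918 mol.
n(NaHCO3) = 0.002918 / 1 = 0.002918 mol.
mass of NaHCO3 = 0.002918 x 84.01 = 0.2452 g.
% purity = 0.2452 / 2.8752 x 100 = 8.53%.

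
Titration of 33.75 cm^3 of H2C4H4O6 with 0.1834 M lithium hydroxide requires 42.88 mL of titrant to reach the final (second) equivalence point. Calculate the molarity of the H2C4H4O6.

0.117 M

n(LiOH) = 0.1834 x 0.04288 = 0.007864 mol.
At the final (second) equivalence point, 2 mol OH^- react per mol H2C4H4O6, so n(H2C4H4O6) = 0.007864 / 2 = 0.003932 mol.
[H2C4H4O6] = 0.003932 / 0.03375 L = 0.117 M.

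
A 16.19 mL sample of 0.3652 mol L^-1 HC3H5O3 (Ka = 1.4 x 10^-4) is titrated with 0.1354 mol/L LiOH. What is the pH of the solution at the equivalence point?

8.42

n(HC3H5O3) = 0.3652 x 0.01619 = 0.005913 mol; V(LiOH) at equivalence = 0.005913/0.1354 = 0.04367 L.
At equivalence all the acid is converted to C3H5O3-; total volume = 0.01619 + 0.04367 = 0.05986 L, so [C3H5O3-] = 0.005913/0.05986 = 0.09878 M.
Kb = Kw/Ka = 1.0e-14 / 1.4 x 10^-4 = 7.14e-11.
[OH^-] = sqrt(Kb x [C3H5O3-]) = sqrt(7.14e-11 x 0.09878) = 2.66e-6 M.
pOH = 5.58, so pH = 14.00 - 5.58 = 8.42.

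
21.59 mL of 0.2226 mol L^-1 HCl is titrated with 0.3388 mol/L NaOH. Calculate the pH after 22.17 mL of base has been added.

12.79

n(acid) = 0.2226 x 0.02159 = 0.004806 mol; n(NaOH) added = 0.3388 x 0.02217 = 0.007511 mol.
Base is in excess by 0.007511 - 0.004806 = 0.002705 mol in a total volume of 0.04376 L.
[OH^-] = 0.002705/0.04376 = 0.06182 M, so pOH = 1.21 and pH = 14.00 - 1.21 = 12.79.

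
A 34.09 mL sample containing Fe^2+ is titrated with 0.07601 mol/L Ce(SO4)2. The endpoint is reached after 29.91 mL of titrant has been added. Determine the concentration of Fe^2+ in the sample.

0.0667 M

n(Ce(SO4)2) = 0.07601 x 0.02991 = 0.002273 mol.
From the balanced equation, 1 mol Ce(SO4)2 reacts with 1 mol Fe^2+, so n(Fe^2+) = 0.002273 x 1/1 = 0.002273 mol.
[Fe^2+] = 0.002273 / 0.03409 L = 0.0667 M.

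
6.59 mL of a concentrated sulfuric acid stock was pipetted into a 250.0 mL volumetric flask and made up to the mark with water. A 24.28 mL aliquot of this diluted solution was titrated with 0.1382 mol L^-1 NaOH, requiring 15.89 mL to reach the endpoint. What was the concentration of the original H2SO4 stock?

1.72 M

n(NaOH) = 0.1382 x 0.01589 = 0.002196 mol.
n(H2SO4) in the aliquot = 0.002196 x 1/2 = 0.001098 mol.
[diluted H2SO4] = 0.001098 / 0.02428 = 0.04522 M.
Dilution factor = 250.0/6.590 = 37.94, so [stock] = 0.04522 x 37.94 = 1.72 M.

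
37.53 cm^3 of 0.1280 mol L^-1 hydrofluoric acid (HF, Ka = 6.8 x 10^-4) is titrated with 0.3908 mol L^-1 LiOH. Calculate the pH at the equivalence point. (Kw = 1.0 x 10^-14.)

n(HF) = 0.1280 x 0.03753 = 0.004804 mol; V(LiOH) at equivalence = 0.004804/0.3908 = 0.01229 L.
At equivalence all the acid is converted to F-; total volume = 0.03753 + 0.01229 = 0.04982 L, so [F-] = 0.004804/0.04982 = 0.09642 M.
Kb = Kw/Ka = 1.0e-14 / 6.8 x 10^-4 = 1.47e-11.
[OH^-] = sqrt(Kb x [F-]) = sqrt(1.47e-11 x 0.09642) = 1.19e-6 M.
pOH = 5.92, so pH = 14.00 - 5.92 = 8.08.

8.08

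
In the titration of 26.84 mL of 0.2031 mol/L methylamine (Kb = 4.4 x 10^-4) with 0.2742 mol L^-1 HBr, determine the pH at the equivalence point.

n(CH3NH2) = 0.2031 x 0.02684 = 0.005451 mol; V(HBr) at equivalence = 0.005451/0.2742 = 0.01988 L.
At equivalence the base is fully converted to CH3NH3+; total volume = 0.04672 L, so [CH3NH3+] = 0.005451/0.04672 = 0.1167 M.
Ka(CH3NH3+) = Kw/Kb = 1.0e-14 / 4.4 x 10^-4 = 2.27e-11.
[H^+] = sqrt(Ka x [CH3NH3+]) = sqrt(2.27e-11 x 0.1167) = 1.63e-6 M.
pH = -log(1.63e-6) = 5.79.

5.79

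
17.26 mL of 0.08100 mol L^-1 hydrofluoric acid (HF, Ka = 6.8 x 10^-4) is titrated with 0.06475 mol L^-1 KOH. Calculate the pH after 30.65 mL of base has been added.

n(acid) = 0.08100 x 0.01726 = 0.001398 mol; n(KOH) added = 0.06475 x 0.03065 = 0.001985 mol.
Base is in excess by 0.001985 - 0.001398 = 0.0005865 mol in a total volume of 0.04791 L.
[OH^-] = 0.0005865/0.04791 = 0.01224 M, so pOH = 1.91 and pH = 14.00 - 1.91 = 12.09.

12.09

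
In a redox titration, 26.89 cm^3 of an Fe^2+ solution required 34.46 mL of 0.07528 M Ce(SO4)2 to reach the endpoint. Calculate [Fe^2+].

0.0965 M

n(Ce(SO4)2) = 0.07528 x 0.03446 = 0.002594 mol.
From the balanced equation, 1 mol Ce(SO4)2 reacts with 1 mol Fe^2+, so n(Fe^2+) = 0.002594 x 1/1 = 0.002594 mol.
[Fe^2+] = 0.002594 / 0.02689 L = 0.0965 M.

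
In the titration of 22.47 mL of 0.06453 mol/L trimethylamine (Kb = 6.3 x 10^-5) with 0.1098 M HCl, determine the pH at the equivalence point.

5.60

n((CH3)3N) = 0.06453 x 0.02247 = 0.001450 mol; V(HCl) at equivalence = 0.001450/0.1098 = 0.01321 L.
At equivalence the base is fully converted to (CH3)3NH+; total volume = 0.03568 L, so [(CH3)3NH+] = 0.001450/0.03568 = 0.04064 M.
Ka((CH3)3NH+) = Kw/Kb = 1.0e-14 / 6.3 x 10^-5 = 1.59e-10.
[H^+] = sqrt(Ka x [(CH3)3NH+]) = sqrt(1.59e-10 x 0.04064) = 2.54e-6 M.
pH = -log(2.54e-6) = 5.60.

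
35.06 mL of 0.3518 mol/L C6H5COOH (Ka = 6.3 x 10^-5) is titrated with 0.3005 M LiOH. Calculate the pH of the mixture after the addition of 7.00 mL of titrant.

3.51

Initial n(C6H5COOH) = 0.3518 x 0.03506 = 0.01233 mol.
n(LiOH) added = 0.3005 x 0.007000 = 0.002103 mol, converting that many moles of C6H5COOH to C6H5COO-.
Remaining n(C6H5COOH) = 0.01023 mol; n(C6H5COO-) = 0.002103 mol.
By Henderson-Hasselbalch, pH = pKa + log([A^-]/[HA]) = 4.20 + log(0.002103/0.01023) = 4.20 + (-0.69) = 3.51.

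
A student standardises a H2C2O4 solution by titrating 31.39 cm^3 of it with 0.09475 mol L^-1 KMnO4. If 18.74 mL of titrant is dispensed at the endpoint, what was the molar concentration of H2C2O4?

0.141 M

n(KMnO4) = 0.09475 x 0.01874 = 0.001776 mol.
From the balanced equation, 2 mol KMnO4 reacts with 5 mol H2C2O4, so n(H2C2O4) = 0.001776 x 5/2 = 0.004439 mol.
[H2C2O4] = 0.004439 / 0.03139 L = 0.141 M.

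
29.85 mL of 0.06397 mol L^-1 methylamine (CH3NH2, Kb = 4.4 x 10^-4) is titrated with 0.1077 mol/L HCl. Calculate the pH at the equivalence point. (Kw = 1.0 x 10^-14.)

n(CH3NH2) = 0.06397 x 0.02985 = 0.001910 mol; V(HCl) at equivalence = 0.001910/0.1077 = 0.01773 L.
At equivalence the base is fully converted to CH3NH3+; total volume = 0.04758 L, so [CH3NH3+] = 0.001910/0.04758 = 0.04013 M.
Ka(CH3NH3+) = Kw/Kb = 1.0e-14 / 4.4 x 10^-4 = 2.27e-11.
[H^+] = sqrt(Ka x [CH3NH3+]) = sqrt(2.27e-11 x 0.04013) = 9.55e-7 M.
pH = -log(9.55e-7) = 6.02.

6.02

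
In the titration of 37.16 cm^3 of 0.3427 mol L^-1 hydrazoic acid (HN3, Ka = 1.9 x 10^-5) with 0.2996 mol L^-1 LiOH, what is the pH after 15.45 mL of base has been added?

4.48

Initial n(HN3) = 0.3427 x 0.03716 = 0.01273 mol.
n(LiOH) added = 0.2996 x 0.01545 = 0.004629 mol, converting that many moles of HN3 to N3-.
Remaining n(HN3) = 0.008106 mol; n(N3-) = 0.004629 mol.
By Henderson-Hasselbalch, pH = pKa + log([A^-]/[HA]) = 4.72 + log(0.004629/0.008106) = 4.72 + (-0.24) = 4.48.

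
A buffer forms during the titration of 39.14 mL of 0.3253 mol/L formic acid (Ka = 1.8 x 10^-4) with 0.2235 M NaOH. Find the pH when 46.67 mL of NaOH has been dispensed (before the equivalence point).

4.40

Initial n(HCOOH) = 0.3253 x 0.03914 = 0.01273 mol.
n(NaOH) added = 0.2235 x 0.04667 = 0.01043 mol, converting that many moles of HCOOH to HCOO-.
Remaining n(HCOOH) = 0.002301 mol; n(HCOO-) = 0.01043 mol.
By Henderson-Hasselbalch, pH = pKa + log([A^-]/[HA]) = 3.74 + log(0.01043/0.002301) = 3.74 + (+0.66) = 4.40.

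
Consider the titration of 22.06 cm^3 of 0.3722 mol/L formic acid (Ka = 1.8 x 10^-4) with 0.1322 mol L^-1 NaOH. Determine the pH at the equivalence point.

n(HCOOH) = 0.3722 x 0.02206 = 0.008211 mol; V(NaOH) at equivalence = 0.008211/0.1322 = 0.06211 L.
At equivalence all the acid is converted to HCOO-; total volume = 0.02206 + 0.06211 = 0.08417 L, so [HCOO-] = 0.008211/0.08417 = 0.09755 M.
Kb = Kw/Ka = 1.0e-14 / 1.8 x 10^-4 = 5.56e-11.
[OH^-] = sqrt(Kb x [HCOO-]) = sqrt(5.56e-11 x 0.09755) = 2.33e-6 M.
pOH = 5.63, so pH = 14.00 - 5.63 = 8.37.

8.37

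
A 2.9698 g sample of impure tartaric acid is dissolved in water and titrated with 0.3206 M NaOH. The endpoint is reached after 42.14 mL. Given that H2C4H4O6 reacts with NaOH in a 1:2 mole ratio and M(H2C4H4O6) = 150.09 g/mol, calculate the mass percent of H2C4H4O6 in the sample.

34.1%

n(NaOH) = 0.3206 x 0.04214 = 0.01351 mol.
n(H2C4H4O6) = 0.01351 / 2 = 0.006755 mol.
mass of H2C4H4O6 = 0.006755 x 150.09 = 1.014 g.
% purity = 1.014 / 2.9698 x 100 = 34.1%.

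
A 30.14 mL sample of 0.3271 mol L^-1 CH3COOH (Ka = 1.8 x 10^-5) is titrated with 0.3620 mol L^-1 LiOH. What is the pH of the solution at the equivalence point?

n(CH3COOH) = 0.3271 x 0.03014 = 0.009859 mol; V(LiOH) at equivalence = 0.009859/0.3620 = 0.02723 L.
At equivalence all the acid is converted to CH3COO-; total volume = 0.03014 + 0.02723 = 0.05737 L, so [CH3COO-] = 0.009859/0.05737 = 0.1718 M.
Kb = Kw/Ka = 1.0e-14 / 1.8 x 10^-5 = 5.56e-10.
[OH^-] = sqrt(Kb x [CH3COO-]) = sqrt(5.56e-10 x 0.1718) = 9.77e-6 M.
pOH = 5.01, so pH = 14.00 - 5.01 = 8.99.

8.99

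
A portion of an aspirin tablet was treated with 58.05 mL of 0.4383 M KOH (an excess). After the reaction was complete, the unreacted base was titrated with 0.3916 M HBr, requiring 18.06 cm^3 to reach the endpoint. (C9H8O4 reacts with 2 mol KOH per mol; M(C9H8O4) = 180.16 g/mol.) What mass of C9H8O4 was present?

Total n(KOH) added = 0.4383 x 0.05805 = 0.02544 mol.
n(HBr) used = 0.3916 x 0.01806 = 0.007072 mol, which equals the excess n(KOH).
So n(KOH) consumed by the sample = 0.02544 - 0.007072 = 0.01837 mol.
n(C9H8O4) = 0.01837 / 2 = 0.009186 mol.
mass = 0.009186 mol x 180.16 g/mol = 1.65 g.

1.65 g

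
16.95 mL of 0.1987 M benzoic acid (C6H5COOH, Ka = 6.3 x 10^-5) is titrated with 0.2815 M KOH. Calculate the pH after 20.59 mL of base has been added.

12.81

n(acid) = 0.1987 x 0.01695 = 0.003368 mol; n(KOH) added = 0.2815 x 0.02059 = 0.005796 mol.
Base is in excess by 0.005796 - 0.003368 = 0.002428 mol in a total volume of 0.03754 L.
[OH^-] = 0.002428/0.03754 = 0.06468 M, so pOH = 1.19 and pH = 14.00 - 1.19 = 12.81.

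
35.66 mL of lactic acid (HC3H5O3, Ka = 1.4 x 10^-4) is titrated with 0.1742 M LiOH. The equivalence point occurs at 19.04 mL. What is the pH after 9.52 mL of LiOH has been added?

9.52 mL is exactly half the equivalence volume (19.04/2), i.e. the half-equivalence point.
There, n(HA) = n(A^-), so pH = pKa = -log(1.4 x 10^-4) = 3.85.

3.85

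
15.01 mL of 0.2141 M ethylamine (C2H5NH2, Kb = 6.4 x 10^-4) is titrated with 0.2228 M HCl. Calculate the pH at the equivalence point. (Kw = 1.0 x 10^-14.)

n(C2H5NH2) = 0.2141 x 0.01501 = 0.003214 mol; V(HCl) at equivalence = 0.003214/0.2228 = 0.01442 L.
At equivalence the base is fully converted to C2H5NH3+; total volume = 0.02943 L, so [C2H5NH3+] = 0.003214/0.02943 = 0.1092 M.
Ka(C2H5NH3+) = Kw/Kb = 1.0e-14 / 6.4 x 10^-4 = 1.56e-11.
[H^+] = sqrt(Ka x [C2H5NH3+]) = sqrt(1.56e-11 x 0.1092) = 1.31e-6 M.
pH = -log(1.31e-6) = 5.88.

5.88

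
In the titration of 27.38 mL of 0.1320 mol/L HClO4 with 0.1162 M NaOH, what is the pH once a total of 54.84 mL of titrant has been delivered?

n(acid) = 0.1320 x 0.02738 = 0.003614 mol; n(NaOH) added = 0.1162 x 0.05484 = 0.006372 mol.
Base is in excess by 0.006372 - 0.003614 = 0.002758 mol in a total volume of 0.08222 L.
[OH^-] = 0.002758/0.08222 = 0.03355 M, so pOH = 1.47 and pH = 14.00 - 1.47 = 12.53.

12.53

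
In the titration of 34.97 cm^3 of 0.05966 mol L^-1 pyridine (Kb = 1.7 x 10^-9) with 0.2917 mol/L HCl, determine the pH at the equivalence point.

n(C5H5N) = 0.05966 x 0.03497 = 0.002086 mol; V(HCl) at equivalence = 0.002086/0.2917 = 0.007152 L.
At equivalence the base is fully converted to C5H5NH+; total volume = 0.04212 L, so [C5H5NH+] = 0.002086/0.04212 = 0.04953 M.
Ka(C5H5NH+) = Kw/Kb = 1.0e-14 / 1.7 x 10^-9 = 5.88e-6.
[H^+] = sqrt(Ka x [C5H5NH+]) = sqrt(5.88e-6 x 0.04953) = 0.000540 M.
pH = -log(0.000540) = 3.27.

3.27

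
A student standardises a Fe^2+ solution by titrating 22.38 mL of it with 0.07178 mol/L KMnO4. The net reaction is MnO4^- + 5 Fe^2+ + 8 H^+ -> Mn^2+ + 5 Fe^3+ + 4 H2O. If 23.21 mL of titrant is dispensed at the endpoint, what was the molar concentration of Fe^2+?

0.372 M

n(KMnO4) = 0.07178 x 0.02321 = 0.001666 mol.
From the balanced equation, 1 mol KMnO4 reacts with 5 mol Fe^2+, so n(Fe^2+) = 0.001666 x 5/1 = 0.008330 mol.
[Fe^2+] = 0.008330 / 0.02238 L = 0.372 M.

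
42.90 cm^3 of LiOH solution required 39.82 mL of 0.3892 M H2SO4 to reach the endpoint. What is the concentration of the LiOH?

n(H2SO4) delivered = 0.3892 x 0.03982 = 0.01550 mol.
The reaction is 2 LiOH + 1 H2SO4, so n(LiOH) = 0.01550 x 2/1 = 0.03100 mol.
[LiOH] = 0.03100 mol / 0.04290 L = 0.723 M.

0.723 M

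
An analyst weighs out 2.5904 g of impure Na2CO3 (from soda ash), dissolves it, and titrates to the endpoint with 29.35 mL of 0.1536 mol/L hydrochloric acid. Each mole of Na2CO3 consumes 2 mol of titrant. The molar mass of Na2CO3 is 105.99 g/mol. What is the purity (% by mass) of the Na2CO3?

n(HCl) = 0.1536 x 0.02935 = 0.004508 mol.
n(Na2CO3) = 0.004508 / 2 = 0.002254 mol.
mass of Na2CO3 = 0.002254 x 105.99 = 0.2389 g.
% purity = 0.2389 / 2.5904 x 100 = 9.22%.

9.22%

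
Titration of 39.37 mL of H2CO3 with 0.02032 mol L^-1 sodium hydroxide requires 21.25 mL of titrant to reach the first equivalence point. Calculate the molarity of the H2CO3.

0.0110 M

n(NaOH) = 0.02032 x 0.02125 = 0.0004318 mol.
At the first equivalence point, 1 mol OH^- react per mol H2CO3, so n(H2CO3) = 0.0004318 / 1 = 0.0004318 mol.
[H2CO3] = 0.0004318 / 0.03937 L = 0.0110 M.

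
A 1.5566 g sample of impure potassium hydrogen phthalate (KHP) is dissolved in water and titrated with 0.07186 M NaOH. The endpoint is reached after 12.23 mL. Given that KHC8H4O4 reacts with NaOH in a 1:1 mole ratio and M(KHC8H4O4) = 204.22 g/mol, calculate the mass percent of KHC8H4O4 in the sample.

n(NaOH) = 0.07186 x 0.01223 = 0.0008788 mol.
n(KHC8H4O4) = 0.0008788 / 1 = 0.0008788 mol.
mass of KHC8H4O4 = 0.0008788 x 204.22 = 0.1795 g.
% purity = 0.1795 / 1.5566 x 100 = 11.5%.

11.5%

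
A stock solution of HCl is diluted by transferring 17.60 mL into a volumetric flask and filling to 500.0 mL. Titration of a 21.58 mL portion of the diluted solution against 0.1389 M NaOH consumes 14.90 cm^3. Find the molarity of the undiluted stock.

n(NaOH) = 0.1389 x 0.01490 = 0.002070 mol.
n(HCl) in the aliquot = 0.002070 mol.
[diluted HCl] = 0.002070 / 0.02158 = 0.09590 M.
Dilution factor = 500.0/17.60 = 28.41, so [stock] = 0.09590 x 28.41 = 2.72 M.

2.72 M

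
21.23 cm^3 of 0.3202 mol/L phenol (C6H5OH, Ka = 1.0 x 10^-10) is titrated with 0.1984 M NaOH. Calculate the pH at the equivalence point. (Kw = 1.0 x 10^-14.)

n(C6H5OH) = 0.3202 x 0.02123 = 0.006798 mol; V(NaOH) at equivalence = 0.006798/0.1984 = 0.03426 L.
At equivalence all the acid is converted to C6H5O-; total volume = 0.02123 + 0.03426 = 0.05549 L, so [C6H5O-] = 0.006798/0.05549 = 0.1225 M.
Kb = Kw/Ka = 1.0e-14 / 1.0 x 10^-10 = 0.000100.
[OH^-] = sqrt(Kb x [C6H5O-]) = sqrt(0.000100 x 0.1225) = 0.00350 M.
pOH = 2.46, so pH = 14.00 - 2.46 = 11.54.

11.54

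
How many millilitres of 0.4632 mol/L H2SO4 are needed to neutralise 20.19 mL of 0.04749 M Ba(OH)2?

n(Ba(OH)2) = 0.04749 mol/L x 0.02019 L = 0.0009588 mol.
At equivalence n(H2SO4) = n(Ba(OH)2) = 0.0009588 mol.
V(H2SO4) = 0.0009588 / 0.4632 = 0.002070 L = 2.07 mL.

2.07 mL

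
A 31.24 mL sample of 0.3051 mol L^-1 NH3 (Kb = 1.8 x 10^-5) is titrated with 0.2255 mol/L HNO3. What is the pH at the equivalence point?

n(NH3) = 0.3051 x 0.03124 = 0.009531 mol; V(HNO3) at equivalence = 0.009531/0.2255 = 0.04227 L.
At equivalence the base is fully converted to NH4+; total volume = 0.07351 L, so [NH4+] = 0.009531/0.07351 = 0.1297 M.
Ka(NH4+) = Kw/Kb = 1.0e-14 / 1.8 x 10^-5 = 5.56e-10.
[H^+] = sqrt(Ka x [NH4+]) = sqrt(5.56e-10 x 0.1297) = 8.49e-6 M.
pH = -log(8.49e-6) = 5.07.

5.07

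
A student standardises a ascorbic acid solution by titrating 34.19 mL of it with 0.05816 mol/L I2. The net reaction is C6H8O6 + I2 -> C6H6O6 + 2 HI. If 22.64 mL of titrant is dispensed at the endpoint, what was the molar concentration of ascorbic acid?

0.0385 M

n(I2) = 0.05816 x 0.02264 = 0.001317 mol.
From the balanced equation, 1 mol I2 reacts with 1 mol ascorbic acid, so n(ascorbic acid) = 0.001317 x 1/1 = 0.001317 mol.
[ascorbic acid] = 0.001317 / 0.03419 L = 0.0385 M.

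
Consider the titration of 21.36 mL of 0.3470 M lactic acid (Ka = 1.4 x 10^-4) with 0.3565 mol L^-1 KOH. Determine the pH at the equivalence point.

8.55

n(HC3H5O3) = 0.3470 x 0.02136 = 0.007412 mol; V(KOH) at equivalence = 0.007412/0.3565 = 0.02079 L.
At equivalence all the acid is converted to C3H5O3-; total volume = 0.02136 + 0.02079 = 0.04215 L, so [C3H5O3-] = 0.007412/0.04215 = 0.1758 M.
Kb = Kw/Ka = 1.0e-14 / 1.4 x 10^-4 = 7.14e-11.
[OH^-] = sqrt(Kb x [C3H5O3-]) = sqrt(7.14e-11 x 0.1758) = 3.54e-6 M.
pOH = 5.45, so pH = 14.00 - 5.45 = 8.55.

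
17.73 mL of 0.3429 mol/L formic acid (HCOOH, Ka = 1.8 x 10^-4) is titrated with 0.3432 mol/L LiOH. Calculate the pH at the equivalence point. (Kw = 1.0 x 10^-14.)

8.49

n(HCOOH) = 0.3429 x 0.01773 = 0.006080 mol; V(LiOH) at equivalence = 0.006080/0.3432 = 0.01771 L.
At equivalence all the acid is converted to HCOO-; total volume = 0.01773 + 0.01771 = 0.03544 L, so [HCOO-] = 0.006080/0.03544 = 0.1715 M.
Kb = Kw/Ka = 1.0e-14 / 1.8 x 10^-4 = 5.56e-11.
[OH^-] = sqrt(Kb x [HCOO-]) = sqrt(5.56e-11 x 0.1715) = 3.09e-6 M.
pOH = 5.51, so pH = 14.00 - 5.51 = 8.49.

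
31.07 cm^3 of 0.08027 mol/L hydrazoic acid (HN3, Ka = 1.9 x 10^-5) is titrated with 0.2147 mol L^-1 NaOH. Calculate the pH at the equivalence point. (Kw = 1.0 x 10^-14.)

n(HN3) = 0.08027 x 0.03107 = 0.002494 mol; V(NaOH) at equivalence = 0.002494/0.2147 = 0.01162 L.
At equivalence all the acid is converted to N3-; total volume = 0.03107 + 0.01162 = 0.04269 L, so [N3-] = 0.002494/0.04269 = 0.05843 M.
Kb = Kw/Ka = 1.0e-14 / 1.9 x 10^-5 = 5.26e-10.
[OH^-] = sqrt(Kb x [N3-]) = sqrt(5.26e-10 x 0.05843) = 5.55e-6 M.
pOH = 5.26, so pH = 14.00 - 5.26 = 8.74.

8.74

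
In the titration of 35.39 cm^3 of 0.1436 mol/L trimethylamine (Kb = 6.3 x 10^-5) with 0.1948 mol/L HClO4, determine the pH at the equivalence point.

n((CH3)3N) = 0.1436 x 0.03539 = 0.005082 mol; V(HClO4) at equivalence = 0.005082/0.1948 = 0.02609 L.
At equivalence the base is fully converted to (CH3)3NH+; total volume = 0.06148 L, so [(CH3)3NH+] = 0.005082/0.06148 = 0.08266 M.
Ka((CH3)3NH+) = Kw/Kb = 1.0e-14 / 6.3 x 10^-5 = 1.59e-10.
[H^+] = sqrt(Ka x [(CH3)3NH+]) = sqrt(1.59e-10 x 0.08266) = 3.62e-6 M.
pH = -log(3.62e-6) = 5.44.

5.44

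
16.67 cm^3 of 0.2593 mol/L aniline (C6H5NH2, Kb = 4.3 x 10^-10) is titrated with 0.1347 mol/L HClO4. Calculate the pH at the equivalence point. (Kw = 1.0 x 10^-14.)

n(C6H5NH2) = 0.2593 x 0.01667 = 0.004323 mol; V(HClO4) at equivalence = 0.004323/0.1347 = 0.03209 L.
At equivalence the base is fully converted to C6H5NH3+; total volume = 0.04876 L, so [C6H5NH3+] = 0.004323/0.04876 = 0.08865 M.
Ka(C6H5NH3+) = Kw/Kb = 1.0e-14 / 4.3 x 10^-10 = 2.33e-5.
[H^+] = sqrt(Ka x [C6H5NH3+]) = sqrt(2.33e-5 x 0.08865) = 0.00144 M.
pH = -log(0.00144) = 2.84.

2.84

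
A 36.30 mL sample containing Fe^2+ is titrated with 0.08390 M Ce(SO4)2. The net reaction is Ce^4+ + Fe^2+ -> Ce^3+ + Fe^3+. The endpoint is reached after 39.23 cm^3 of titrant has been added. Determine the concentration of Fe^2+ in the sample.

n(Ce(SO4)2) = 0.08390 x 0.03923 = 0.003291 mol.
From the balanced equation, 1 mol Ce(SO4)2 reacts with 1 mol Fe^2+, so n(Fe^2+) = 0.003291 x 1/1 = 0.003291 mol.
[Fe^2+] = 0.003291 / 0.03630 L = 0.0907 M.

0.0907 M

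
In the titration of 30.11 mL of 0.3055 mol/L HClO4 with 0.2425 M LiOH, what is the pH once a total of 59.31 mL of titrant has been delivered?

n(acid) = 0.3055 x 0.03011 = 0.009199 mol; n(LiOH) added = 0.2425 x 0.05931 = 0.01438 mol.
Base is in excess by 0.01438 - 0.009199 = 0.005184 mol in a total volume of 0.08942 L.
[OH^-] = 0.005184/0.08942 = 0.05797 M, so pOH = 1.24 and pH = 14.00 - 1.24 = 12.76.

12.76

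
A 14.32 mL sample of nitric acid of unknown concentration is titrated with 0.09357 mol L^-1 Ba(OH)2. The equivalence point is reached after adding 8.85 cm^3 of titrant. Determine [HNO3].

n(Ba(OH)2) delivered = 0.09357 x 0.008850 = 0.0008281 mol.
The reaction is 2 HNO3 + 1 Ba(OH)2, so n(HNO3) = 0.0008281 x 2/1 = 0.001656 mol.
[HNO3] = 0.001656 mol / 0.01432 L = 0.116 M.

0.116 M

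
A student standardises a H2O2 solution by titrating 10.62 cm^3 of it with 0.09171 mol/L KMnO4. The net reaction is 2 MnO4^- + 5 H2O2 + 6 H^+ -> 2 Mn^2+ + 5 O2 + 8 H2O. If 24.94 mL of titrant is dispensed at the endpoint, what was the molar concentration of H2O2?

n(KMnO4) = 0.09171 x 0.02494 = 0.002287 mol.
From the balanced equation, 2 mol KMnO4 reacts with 5 mol H2O2, so n(H2O2) = 0.002287 x 5/2 = 0.005718 mol.
[H2O2] = 0.005718 / 0.01062 L = 0.538 M.

0.538 M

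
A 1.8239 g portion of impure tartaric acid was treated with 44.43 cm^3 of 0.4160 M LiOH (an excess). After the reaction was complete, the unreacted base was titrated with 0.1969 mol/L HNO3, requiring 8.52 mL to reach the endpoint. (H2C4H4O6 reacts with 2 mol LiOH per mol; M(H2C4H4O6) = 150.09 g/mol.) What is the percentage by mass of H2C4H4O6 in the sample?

Total n(LiOH) added = 0.4160 x 0.04443 = 0.01848 mol.
n(HNO3) used = 0.1969 x 0.008520 = 0.001678 mol, which equals the excess n(LiOH).
So n(LiOH) consumed by the sample = 0.01848 - 0.001678 = 0.01681 mol.
n(H2C4H4O6) = 0.01681 / 2 = 0.008403 mol.
mass H2C4H4O6 = 0.008403 x 150.09 = 1.261 g, so %H2C4H4O6 = 1.261/1.8239 x 100 = 69.1%.

69.1%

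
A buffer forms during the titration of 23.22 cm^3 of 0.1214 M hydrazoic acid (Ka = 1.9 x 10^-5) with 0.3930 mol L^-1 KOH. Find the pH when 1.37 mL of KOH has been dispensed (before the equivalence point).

4.09

Initial n(HN3) = 0.1214 x 0.02322 = 0.002819 mol.
n(KOH) added = 0.3930 x 0.001370 = 0.0005384 mol, converting that many moles of HN3 to N3-.
Remaining n(HN3) = 0.002280 mol; n(N3-) = 0.0005384 mol.
By Henderson-Hasselbalch, pH = pKa + log([A^-]/[HA]) = 4.72 + log(0.0005384/0.002280) = 4.72 + (-0.63) = 4.09.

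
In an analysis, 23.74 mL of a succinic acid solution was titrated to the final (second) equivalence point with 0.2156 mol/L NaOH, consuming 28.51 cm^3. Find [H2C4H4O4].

n(NaOH) = 0.2156 x 0.02851 = 0.006147 mol.
At the final (second) equivalence point, 2 mol OH^- react per mol H2C4H4O4, so n(H2C4H4O4) = 0.006147 / 2 = 0.003073 mol.
[H2C4H4O4] = 0.003073 / 0.02374 L = 0.129 M.

0.129 M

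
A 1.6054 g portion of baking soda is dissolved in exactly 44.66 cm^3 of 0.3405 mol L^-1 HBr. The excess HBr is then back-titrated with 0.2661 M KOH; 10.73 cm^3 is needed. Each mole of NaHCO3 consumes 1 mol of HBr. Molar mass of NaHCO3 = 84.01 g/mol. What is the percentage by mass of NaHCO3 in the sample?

Total n(HBr) added = 0.3405 x 0.04466 = 0.01521 mol.
n(KOH) used = 0.2661 x 0.01073 = 0.002855 mol, which equals the excess n(HBr).
So n(HBr) consumed by the sample = 0.01521 - 0.002855 = 0.01235 mol.
n(NaHCO3) = 0.01235 / 1 = 0.01235 mol.
mass NaHCO3 = 0.01235 x 84.01 = 1.038 g, so %NaHCO3 = 1.038/1.6054 x 100 = 64.6%.

64.6%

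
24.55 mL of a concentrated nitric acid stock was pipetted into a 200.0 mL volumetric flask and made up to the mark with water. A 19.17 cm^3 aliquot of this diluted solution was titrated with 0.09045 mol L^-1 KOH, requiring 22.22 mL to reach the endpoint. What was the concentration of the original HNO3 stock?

n(KOH) = 0.09045 x 0.02222 = 0.002010 mol.
n(HNO3) in the aliquot = 0.002010 mol.
[diluted HNO3] = 0.002010 / 0.01917 = 0.1048 M.
Dilution factor = 200.0/24.55 = 8.147, so [stock] = 0.1048 x 8.147 = 0.854 M.

0.854 M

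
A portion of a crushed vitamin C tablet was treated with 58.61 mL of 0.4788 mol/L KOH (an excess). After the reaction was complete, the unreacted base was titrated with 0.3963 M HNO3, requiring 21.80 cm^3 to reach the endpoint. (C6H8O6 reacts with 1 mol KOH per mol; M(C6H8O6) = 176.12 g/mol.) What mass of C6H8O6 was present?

3.42 g

Total n(KOH) added = 0.4788 x 0.05861 = 0.02806 mol.
n(HNO3) used = 0.3963 x 0.02180 = 0.008639 mol, which equals the excess n(KOH).
So n(KOH) consumed by the sample = 0.02806 - 0.008639 = 0.01942 mol.
n(C6H8O6) = 0.01942 / 1 = 0.01942 mol.
mass = 0.01942 mol x 176.12 g/mol = 3.42 g.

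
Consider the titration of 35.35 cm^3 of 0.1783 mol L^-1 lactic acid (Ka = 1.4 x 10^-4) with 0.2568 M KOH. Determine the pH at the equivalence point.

8.44

n(HC3H5O3) = 0.1783 x 0.03535 = 0.006303 mol; V(KOH) at equivalence = 0.006303/0.2568 = 0.02454 L.
At equivalence all the acid is converted to C3H5O3-; total volume = 0.03535 + 0.02454 = 0.05989 L, so [C3H5O3-] = 0.006303/0.05989 = 0.1052 M.
Kb = Kw/Ka = 1.0e-14 / 1.4 x 10^-4 = 7.14e-11.
[OH^-] = sqrt(Kb x [C3H5O3-]) = sqrt(7.14e-11 x 0.1052) = 2.74e-6 M.
pOH = 5.56, so pH = 14.00 - 5.56 = 8.44.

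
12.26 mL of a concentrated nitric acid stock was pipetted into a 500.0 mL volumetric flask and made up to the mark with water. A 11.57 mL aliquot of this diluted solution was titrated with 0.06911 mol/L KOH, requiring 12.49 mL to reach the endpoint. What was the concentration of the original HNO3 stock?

n(KOH) = 0.06911 x 0.01249 = 0.0008632 mol.
n(HNO3) in the aliquot = 0.0008632 mol.
[diluted HNO3] = 0.0008632 / 0.01157 = 0.07461 M.
Dilution factor = 500.0/12.26 = 40.78, so [stock] = 0.07461 x 40.78 = 3.04 M.

3.04 M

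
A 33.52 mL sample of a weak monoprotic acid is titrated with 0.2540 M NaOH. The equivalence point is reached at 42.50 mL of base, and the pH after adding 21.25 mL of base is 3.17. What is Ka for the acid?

6.8 x 10^-4

21.25 mL is half of the equivalence volume, so this is the half-equivalence point where [HA] = [A^-].
At half-equivalence pH = pKa, so pKa = 3.17.
Ka = 10^(-3.17) = 6.8 x 10^-4.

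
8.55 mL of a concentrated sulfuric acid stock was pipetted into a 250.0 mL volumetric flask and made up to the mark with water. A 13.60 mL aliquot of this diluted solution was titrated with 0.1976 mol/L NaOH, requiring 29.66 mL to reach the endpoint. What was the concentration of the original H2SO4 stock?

6.30 M

n(NaOH) = 0.1976 x 0.02966 = 0.005861 mol.
n(H2SO4) in the aliquot = 0.005861 x 1/2 = 0.002930 mol.
[diluted H2SO4] = 0.002930 / 0.01360 = 0.2155 M.
Dilution factor = 250.0/8.550 = 29.24, so [stock] = 0.2155 x 29.24 = 6.30 M.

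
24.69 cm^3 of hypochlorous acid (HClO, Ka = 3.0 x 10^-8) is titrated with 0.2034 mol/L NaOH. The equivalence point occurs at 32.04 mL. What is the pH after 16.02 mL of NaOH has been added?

7.52

16.02 mL is exactly half the equivalence volume (32.04/2), i.e. the half-equivalence point.
There, n(HA) = n(A^-), so pH = pKa = -log(3.0 x 10^-8) = 7.52.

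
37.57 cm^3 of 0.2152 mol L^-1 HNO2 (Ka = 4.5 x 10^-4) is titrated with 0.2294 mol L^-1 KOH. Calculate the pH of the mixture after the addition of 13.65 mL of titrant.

3.15

Initial n(HNO2) = 0.2152 x 0.03757 = 0.008085 mol.
n(KOH) added = 0.2294 x 0.01365 = 0.003131 mol, converting that many moles of HNO2 to NO2-.
Remaining n(HNO2) = 0.004954 mol; n(NO2-) = 0.003131 mol.
By Henderson-Hasselbalch, pH = pKa + log([A^-]/[HA]) = 3.35 + log(0.003131/0.004954) = 3.35 + (-0.20) = 3.15.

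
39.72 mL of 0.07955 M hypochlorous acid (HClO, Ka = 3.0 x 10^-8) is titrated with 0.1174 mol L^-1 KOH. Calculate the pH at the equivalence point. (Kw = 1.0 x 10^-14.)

10.10

n(HClO) = 0.07955 x 0.03972 = 0.003160 mol; V(KOH) at equivalence = 0.003160/0.1174 = 0.02691 L.
At equivalence all the acid is converted to ClO-; total volume = 0.03972 + 0.02691 = 0.06663 L, so [ClO-] = 0.003160/0.06663 = 0.04742 M.
Kb = Kw/Ka = 1.0e-14 / 3.0 x 10^-8 = 3.33e-7.
[OH^-] = sqrt(Kb x [ClO-]) = sqrt(3.33e-7 x 0.04742) = 0.000126 M.
pOH = 3.90, so pH = 14.00 - 3.90 = 10.10.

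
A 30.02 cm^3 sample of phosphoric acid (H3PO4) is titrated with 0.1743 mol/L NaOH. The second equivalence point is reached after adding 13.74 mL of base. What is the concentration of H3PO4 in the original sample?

n(NaOH) = 0.1743 x 0.01374 = 0.002395 mol.
At the second equivalence point, 2 mol OH^- react per mol H3PO4, so n(H3PO4) = 0.002395 / 2 = 0.001197 mol.
[H3PO4] = 0.001197 / 0.03002 L = 0.0399 M.

0.0399 M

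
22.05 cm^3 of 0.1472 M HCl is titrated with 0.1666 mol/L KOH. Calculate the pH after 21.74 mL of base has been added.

n(acid) = 0.1472 x 0.02205 = 0.003246 mol; n(KOH) added = 0.1666 x 0.02174 = 0.003622 mol.
Base is in excess by 0.003622 - 0.003246 = 0.0003761 mol in a total volume of 0.04379 L.
[OH^-] = 0.0003761/0.04379 = 0.008589 M, so pOH = 2.07 and pH = 14.00 - 2.07 = 11.93.

11.93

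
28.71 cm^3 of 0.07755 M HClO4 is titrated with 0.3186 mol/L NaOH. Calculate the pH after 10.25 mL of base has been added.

n(acid) = 0.07755 x 0.02871 = 0.002226 mol; n(NaOH) added = 0.3186 x 0.01025 = 0.003266 mol.
Base is in excess by 0.003266 - 0.002226 = 0.001039 mol in a total volume of 0.03896 L.
[OH^-] = 0.001039/0.03896 = 0.02667 M, so pOH = 1.57 and pH = 14.00 - 1.57 = 12.43.

12.43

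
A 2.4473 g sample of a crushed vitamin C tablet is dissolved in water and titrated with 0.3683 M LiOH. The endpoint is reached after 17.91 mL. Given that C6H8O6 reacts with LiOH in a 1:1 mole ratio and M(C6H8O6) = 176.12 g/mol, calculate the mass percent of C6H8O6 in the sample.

n(LiOH) = 0.3683 x 0.01791 = 0.006596 mol.
n(C6H8O6) = 0.006596 / 1 = 0.006596 mol.
mass of C6H8O6 = 0.006596 x 176.12 = 1.162 g.
% purity = 1.162 / 2.4473 x 100 = 47.5%.

47.5%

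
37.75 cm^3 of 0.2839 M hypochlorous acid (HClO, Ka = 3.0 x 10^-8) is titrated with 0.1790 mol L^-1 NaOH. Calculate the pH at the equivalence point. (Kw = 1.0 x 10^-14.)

n(HClO) = 0.2839 x 0.03775 = 0.01072 mol; V(NaOH) at equivalence = 0.01072/0.1790 = 0.05987 L.
At equivalence all the acid is converted to ClO-; total volume = 0.03775 + 0.05987 = 0.09762 L, so [ClO-] = 0.01072/0.09762 = 0.1098 M.
Kb = Kw/Ka = 1.0e-14 / 3.0 x 10^-8 = 3.33e-7.
[OH^-] = sqrt(Kb x [ClO-]) = sqrt(3.33e-7 x 0.1098) = 0.000191 M.
pOH = 3.72, so pH = 14.00 - 3.72 = 10.28.

10.28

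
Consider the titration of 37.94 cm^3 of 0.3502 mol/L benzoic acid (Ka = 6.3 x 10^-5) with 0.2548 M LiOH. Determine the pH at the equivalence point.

n(C6H5COOH) = 0.3502 x 0.03794 = 0.01329 mol; V(LiOH) at equivalence = 0.01329/0.2548 = 0.05215 L.
At equivalence all the acid is converted to C6H5COO-; total volume = 0.03794 + 0.05215 = 0.09009 L, so [C6H5COO-] = 0.01329/0.09009 = 0.1475 M.
Kb = Kw/Ka = 1.0e-14 / 6.3 x 10^-5 = 1.59e-10.
[OH^-] = sqrt(Kb x [C6H5COO-]) = sqrt(1.59e-10 x 0.1475) = 4.84e-6 M.
pOH = 5.32, so pH = 14.00 - 5.32 = 8.68.

8.68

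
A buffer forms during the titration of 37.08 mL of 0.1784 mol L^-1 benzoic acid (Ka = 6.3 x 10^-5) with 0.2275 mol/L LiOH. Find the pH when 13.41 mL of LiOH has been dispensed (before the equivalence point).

Initial n(C6H5COOH) = 0.1784 x 0.03708 = 0.006615 mol.
n(LiOH) added = 0.2275 x 0.01341 = 0.003051 mol, converting that many moles of C6H5COOH to C6H5COO-.
Remaining n(C6H5COOH) = 0.003564 mol; n(C6H5COO-) = 0.003051 mol.
By Henderson-Hasselbalch, pH = pKa + log([A^-]/[HA]) = 4.20 + log(0.003051/0.003564) = 4.20 + (-0.07) = 4.13.

4.13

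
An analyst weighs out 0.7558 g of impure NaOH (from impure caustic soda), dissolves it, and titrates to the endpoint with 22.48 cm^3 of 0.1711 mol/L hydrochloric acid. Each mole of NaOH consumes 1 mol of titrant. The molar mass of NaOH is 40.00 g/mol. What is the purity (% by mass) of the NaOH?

n(HCl) = 0.1711 x 0.02248 = 0.003846 mol.
n(NaOH) = 0.003846 / 1 = 0.003846 mol.
mass of NaOH = 0.003846 x 40.00 = 0.1539 g.
% purity = 0.1539 / 0.7558 x 100 = 20.4%.

20.4%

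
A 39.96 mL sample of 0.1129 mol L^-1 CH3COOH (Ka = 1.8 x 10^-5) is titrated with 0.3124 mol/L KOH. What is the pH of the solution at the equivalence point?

n(CH3COOH) = 0.1129 x 0.03996 = 0.004511 mol; V(KOH) at equivalence = 0.004511/0.3124 = 0.01444 L.
At equivalence all the acid is converted to CH3COO-; total volume = 0.03996 + 0.01444 = 0.05440 L, so [CH3COO-] = 0.004511/0.05440 = 0.08293 M.
Kb = Kw/Ka = 1.0e-14 / 1.8 x 10^-5 = 5.56e-10.
[OH^-] = sqrt(Kb x [CH3COO-]) = sqrt(5.56e-10 x 0.08293) = 6.79e-6 M.
pOH = 5.17, so pH = 14.00 - 5.17 = 8.83.

8.83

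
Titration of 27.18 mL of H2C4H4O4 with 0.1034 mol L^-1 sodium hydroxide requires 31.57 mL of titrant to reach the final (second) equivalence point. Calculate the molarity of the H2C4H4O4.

0.0601 M

n(NaOH) = 0.1034 x 0.03157 = 0.003264 mol.
At the final (second) equivalence point, 2 mol OH^- react per mol H2C4H4O4, so n(H2C4H4O4) = 0.003264 / 2 = 0.001632 mol.
[H2C4H4O4] = 0.001632 / 0.02718 L = 0.0601 M.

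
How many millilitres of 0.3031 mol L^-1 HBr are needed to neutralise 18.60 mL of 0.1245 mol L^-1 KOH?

n(KOH) = 0.1245 mol/L x 0.01860 L = 0.002316 mol.
At equivalence n(HBr) = n(KOH) = 0.002316 mol.
V(HBr) = 0.002316 / 0.3031 = 0.007640 L = 7.64 mL.

7.64 mL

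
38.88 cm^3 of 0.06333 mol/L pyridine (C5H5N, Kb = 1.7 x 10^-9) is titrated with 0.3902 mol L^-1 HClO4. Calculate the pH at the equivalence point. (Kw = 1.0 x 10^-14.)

3.25

n(C5H5N) = 0.06333 x 0.03888 = 0.002462 mol; V(HClO4) at equivalence = 0.002462/0.3902 = 0.006310 L.
At equivalence the base is fully converted to C5H5NH+; total volume = 0.04519 L, so [C5H5NH+] = 0.002462/0.04519 = 0.05449 M.
Ka(C5H5NH+) = Kw/Kb = 1.0e-14 / 1.7 x 10^-9 = 5.88e-6.
[H^+] = sqrt(Ka x [C5H5NH+]) = sqrt(5.88e-6 x 0.05449) = 0.000566 M.
pH = -log(0.000566) = 3.25.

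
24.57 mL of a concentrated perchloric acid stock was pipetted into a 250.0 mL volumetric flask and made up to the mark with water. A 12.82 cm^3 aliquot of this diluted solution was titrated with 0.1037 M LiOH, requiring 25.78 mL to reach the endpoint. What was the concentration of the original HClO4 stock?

2.12 M

n(LiOH) = 0.1037 x 0.02578 = 0.002673 mol.
n(HClO4) in the aliquot = 0.002673 mol.
[diluted HClO4] = 0.002673 / 0.01282 = 0.2085 M.
Dilution factor = 250.0/24.57 = 10.18, so [stock] = 0.2085 x 10.18 = 2.12 M.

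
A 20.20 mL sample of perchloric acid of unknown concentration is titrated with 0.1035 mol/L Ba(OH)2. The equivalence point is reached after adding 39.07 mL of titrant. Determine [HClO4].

n(Ba(OH)2) delivered = 0.1035 x 0.03907 = 0.004044 mol.
The reaction is 2 HClO4 + 1 Ba(OH)2, so n(HClO4) = 0.004044 x 2/1 = 0.008087 mol.
[HClO4] = 0.008087 mol / 0.02020 L = 0.400 M.

0.400 M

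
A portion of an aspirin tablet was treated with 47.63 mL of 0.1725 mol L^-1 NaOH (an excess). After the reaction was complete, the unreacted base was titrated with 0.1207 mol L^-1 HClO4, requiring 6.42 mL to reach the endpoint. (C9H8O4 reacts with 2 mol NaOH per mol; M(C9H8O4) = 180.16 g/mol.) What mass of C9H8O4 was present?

0.670 g

Total n(NaOH) added = 0.1725 x 0.04763 = 0.008216 mol.
n(HClO4) used = 0.1207 x 0.006420 = 0.0007749 mol, which equals the excess n(NaOH).
So n(NaOH) consumed by the sample = 0.008216 - 0.0007749 = 0.007441 mol.
n(C9H8O4) = 0.007441 / 2 = 0.003721 mol.
mass = 0.003721 mol x 180.16 g/mol = 0.670 g.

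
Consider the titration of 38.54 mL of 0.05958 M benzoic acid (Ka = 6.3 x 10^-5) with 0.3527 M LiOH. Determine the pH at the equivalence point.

8.45

n(C6H5COOH) = 0.05958 x 0.03854 = 0.002296 mol; V(LiOH) at equivalence = 0.002296/0.3527 = 0.006510 L.
At equivalence all the acid is converted to C6H5COO-; total volume = 0.03854 + 0.006510 = 0.04505 L, so [C6H5COO-] = 0.002296/0.04505 = 0.05097 M.
Kb = Kw/Ka = 1.0e-14 / 6.3 x 10^-5 = 1.59e-10.
[OH^-] = sqrt(Kb x [C6H5COO-]) = sqrt(1.59e-10 x 0.05097) = 2.84e-6 M.
pOH = 5.55, so pH = 14.00 - 5.55 = 8.45.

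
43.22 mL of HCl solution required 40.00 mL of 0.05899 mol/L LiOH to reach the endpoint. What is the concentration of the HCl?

n(LiOH) delivered = 0.05899 x 0.04000 = 0.002360 mol.
For a 1:1 reaction, n(HCl) = 0.002360 mol.
[HCl] = 0.002360 mol / 0.04322 L = 0.0546 M.

0.0546 M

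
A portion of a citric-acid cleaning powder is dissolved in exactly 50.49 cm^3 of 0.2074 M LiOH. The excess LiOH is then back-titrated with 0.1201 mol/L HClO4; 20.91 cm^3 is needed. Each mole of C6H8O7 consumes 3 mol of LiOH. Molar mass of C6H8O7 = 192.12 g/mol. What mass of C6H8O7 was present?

Total n(LiOH) added = 0.2074 x 0.05049 = 0.01047 mol.
n(HClO4) used = 0.1201 x 0.02091 = 0.002511 mol, which equals the excess n(LiOH).
So n(LiOH) consumed by the sample = 0.01047 - 0.002511 = 0.007960 mol.
n(C6H8O7) = 0.007960 / 3 = 0.002653 mol.
mass = 0.002653 mol x 192.12 g/mol = 0.510 g.

0.510 g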